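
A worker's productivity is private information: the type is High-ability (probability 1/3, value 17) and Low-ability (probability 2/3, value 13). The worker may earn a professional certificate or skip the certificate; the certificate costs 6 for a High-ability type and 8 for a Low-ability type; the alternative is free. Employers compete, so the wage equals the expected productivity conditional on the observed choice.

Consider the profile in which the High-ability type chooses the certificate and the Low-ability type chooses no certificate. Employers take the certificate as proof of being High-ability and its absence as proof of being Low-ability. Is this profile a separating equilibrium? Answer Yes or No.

Under these beliefs, the certificate earns wage 17 and no certificate earns wage 13.
High-ability: the certificate nets 17 − 6 = 11; no certificate nets 13. High-ability would deviate to no certificate.
Low-ability: the certificate nets 17 − 8 = 9; no certificate nets 13. Low-ability prefers no certificate.
High-ability has a profitable deviation, so the profile is not an equilibrium.

No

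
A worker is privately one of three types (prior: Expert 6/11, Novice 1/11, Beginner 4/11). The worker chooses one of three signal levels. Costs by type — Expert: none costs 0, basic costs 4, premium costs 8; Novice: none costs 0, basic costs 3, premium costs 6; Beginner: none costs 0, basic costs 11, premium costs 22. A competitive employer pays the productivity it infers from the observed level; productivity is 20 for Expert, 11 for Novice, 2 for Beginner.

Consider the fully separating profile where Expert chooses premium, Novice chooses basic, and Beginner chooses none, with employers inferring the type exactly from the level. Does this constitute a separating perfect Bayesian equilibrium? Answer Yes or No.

Separating wages: premium → 20, basic → 11, none → 2.
Expert (assigned premium): none: 2 − 0 = 2; basic: 11 − 4 = 7; premium: 20 − 8 = 12. Expert stays.
Novice (assigned basic): none: 2 − 0 = 2; basic: 11 − 3 = 8; premium: 20 − 6 = 14. Novice prefers premium.
Beginner (assigned none): none: 2 − 0 = 2; basic: 11 − 11 = 0; premium: 20 − 22 = -2. Beginner stays.
At least one type deviates; the separating profile fails.

No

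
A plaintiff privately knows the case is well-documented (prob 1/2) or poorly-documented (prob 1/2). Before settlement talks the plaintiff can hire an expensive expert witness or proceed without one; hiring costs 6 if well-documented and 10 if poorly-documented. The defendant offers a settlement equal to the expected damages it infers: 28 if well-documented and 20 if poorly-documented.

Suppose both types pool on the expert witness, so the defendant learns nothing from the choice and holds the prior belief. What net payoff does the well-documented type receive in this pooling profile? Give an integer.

Pooled settlement = 1/2·28 + 1/2·20 = 24.
well-documented pays cost 6 for the expert witness, so net payoff = 24 − 6 = 18.

18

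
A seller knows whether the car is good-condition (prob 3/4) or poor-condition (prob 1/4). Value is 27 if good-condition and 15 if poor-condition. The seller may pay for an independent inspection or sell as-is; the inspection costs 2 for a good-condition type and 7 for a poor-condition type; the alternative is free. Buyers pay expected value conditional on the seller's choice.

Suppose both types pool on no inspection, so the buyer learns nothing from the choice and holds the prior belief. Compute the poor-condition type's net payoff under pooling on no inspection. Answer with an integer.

24

Pooled price = 3/4·27 + 1/4·15 = 24.
poor-condition pays no cost for no inspection, so net payoff = 24.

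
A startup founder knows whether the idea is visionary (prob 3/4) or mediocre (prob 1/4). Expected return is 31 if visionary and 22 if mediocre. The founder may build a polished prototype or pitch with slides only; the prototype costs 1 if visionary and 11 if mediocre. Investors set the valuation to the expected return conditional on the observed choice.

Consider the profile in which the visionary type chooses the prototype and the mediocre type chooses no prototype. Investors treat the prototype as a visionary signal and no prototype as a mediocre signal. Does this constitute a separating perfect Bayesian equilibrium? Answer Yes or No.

Yes

Under these beliefs, the prototype earns valuation 31 and no prototype earns valuation 22.
visionary: the prototype nets 31 − 1 = 30; no prototype nets 22. visionary prefers the prototype.
mediocre: the prototype nets 31 − 11 = 20; no prototype nets 22. mediocre prefers no prototype.
Neither type deviates, so the separating profile is an equilibrium.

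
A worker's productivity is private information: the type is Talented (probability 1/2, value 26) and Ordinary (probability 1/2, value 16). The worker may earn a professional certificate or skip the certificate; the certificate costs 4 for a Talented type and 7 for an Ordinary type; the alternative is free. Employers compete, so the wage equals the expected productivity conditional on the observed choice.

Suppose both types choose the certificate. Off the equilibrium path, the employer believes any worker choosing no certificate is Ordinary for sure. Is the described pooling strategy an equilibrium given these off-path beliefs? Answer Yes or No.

On path, the employer holds the prior and pays 1/2·26 + 1/2·16 = 21. Off path (no certificate), believing Ordinary, it pays 16.
Talented: the certificate nets 21 − 4 = 17; no certificate nets 16. Talented stays.
Ordinary: the certificate nets 21 − 7 = 14; no certificate nets 16. Ordinary would deviate.
A type deviates, so pooling fails.

No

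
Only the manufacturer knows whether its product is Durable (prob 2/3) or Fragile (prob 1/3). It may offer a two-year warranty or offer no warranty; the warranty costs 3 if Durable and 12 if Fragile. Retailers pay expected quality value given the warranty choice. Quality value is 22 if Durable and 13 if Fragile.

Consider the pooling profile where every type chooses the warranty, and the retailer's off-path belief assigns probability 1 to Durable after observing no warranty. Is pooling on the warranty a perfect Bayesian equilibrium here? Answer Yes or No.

On path, the retailer holds the prior and pays 2/3·22 + 1/3·13 = 19. Off path (no warranty), believing Durable, it pays 22.
Durable: the warranty nets 19 − 3 = 16; no warranty nets 22. Durable would deviate.
Fragile: the warranty nets 19 − 12 = 7; no warranty nets 22. Fragile would deviate.
A type deviates, so pooling fails.

No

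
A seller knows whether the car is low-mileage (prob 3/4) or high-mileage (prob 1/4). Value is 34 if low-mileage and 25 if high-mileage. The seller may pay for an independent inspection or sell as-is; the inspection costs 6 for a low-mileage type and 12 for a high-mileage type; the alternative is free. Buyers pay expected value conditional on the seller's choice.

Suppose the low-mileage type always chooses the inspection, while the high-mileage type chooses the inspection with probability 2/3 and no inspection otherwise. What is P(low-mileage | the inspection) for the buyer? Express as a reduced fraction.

P(the inspection) = (3/4)·1 + (1/4)·(2/3) = 11/12.
By Bayes' rule, P(low-mileage | the inspection) = (3/4) / (11/12) = 9/11.

9/11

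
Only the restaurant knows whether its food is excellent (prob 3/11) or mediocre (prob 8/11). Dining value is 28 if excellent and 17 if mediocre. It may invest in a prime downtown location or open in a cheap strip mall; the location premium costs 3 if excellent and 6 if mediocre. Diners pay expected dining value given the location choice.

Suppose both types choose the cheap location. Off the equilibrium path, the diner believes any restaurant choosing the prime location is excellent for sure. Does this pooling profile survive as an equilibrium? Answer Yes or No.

No

On path, the diner holds the prior and pays 3/11·28 + 8/11·17 = 20. Off path (the prime location), believing excellent, it pays 28.
excellent: the cheap location nets 20; the prime location nets 28 − 3 = 25. excellent would deviate.
mediocre: the cheap location nets 20; the prime location nets 28 − 6 = 22. mediocre would deviate.
A type deviates, so pooling fails.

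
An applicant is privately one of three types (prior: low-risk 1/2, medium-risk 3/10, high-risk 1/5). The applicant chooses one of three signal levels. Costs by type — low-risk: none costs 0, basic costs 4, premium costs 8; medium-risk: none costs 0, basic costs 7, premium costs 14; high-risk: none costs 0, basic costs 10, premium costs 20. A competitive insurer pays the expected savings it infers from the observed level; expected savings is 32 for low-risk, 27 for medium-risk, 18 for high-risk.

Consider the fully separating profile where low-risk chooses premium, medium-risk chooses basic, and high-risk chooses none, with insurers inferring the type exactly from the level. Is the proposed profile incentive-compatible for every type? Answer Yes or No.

Yes

Separating rebates: premium → 32, basic → 27, none → 18.
low-risk (assigned premium): none: 18 − 0 = 18; basic: 27 − 4 = 23; premium: 32 − 8 = 24. low-risk stays.
medium-risk (assigned basic): none: 18 − 0 = 18; basic: 27 − 7 = 20; premium: 32 − 14 = 18. medium-risk stays.
high-risk (assigned none): none: 18 − 0 = 18; basic: 27 − 10 = 17; premium: 32 − 20 = 12. high-risk stays.
Every type prefers its assigned level; separation holds.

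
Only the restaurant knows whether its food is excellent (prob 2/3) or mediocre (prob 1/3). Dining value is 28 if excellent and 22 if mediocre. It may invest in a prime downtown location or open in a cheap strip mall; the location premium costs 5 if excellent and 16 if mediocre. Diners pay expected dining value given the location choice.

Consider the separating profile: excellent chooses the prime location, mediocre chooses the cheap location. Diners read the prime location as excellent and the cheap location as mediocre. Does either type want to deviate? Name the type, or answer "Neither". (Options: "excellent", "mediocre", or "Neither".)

Neither

The prime location pays 28; the cheap location pays 22.
excellent: assigned the prime location, nets 28 − 5 = 23; deviating to the cheap location nets 22.
mediocre: assigned the cheap location, nets 22; deviating to the prime location nets 28 − 16 = 12.
Both types strictly prefer their assigned action; no profitable deviation.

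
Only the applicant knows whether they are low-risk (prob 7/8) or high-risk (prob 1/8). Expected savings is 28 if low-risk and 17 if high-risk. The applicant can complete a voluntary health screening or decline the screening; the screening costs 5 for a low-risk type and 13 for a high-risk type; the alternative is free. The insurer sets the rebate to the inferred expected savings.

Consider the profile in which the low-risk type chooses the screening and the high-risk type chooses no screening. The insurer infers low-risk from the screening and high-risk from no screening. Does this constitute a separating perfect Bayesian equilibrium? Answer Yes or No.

Yes

Under these beliefs, the screening earns rebate 28 and no screening earns rebate 17.
low-risk: the screening nets 28 − 5 = 23; no screening nets 17. low-risk prefers the screening.
high-risk: the screening nets 28 − 13 = 15; no screening nets 17. high-risk prefers no screening.
Neither type deviates, so the separating profile is an equilibrium.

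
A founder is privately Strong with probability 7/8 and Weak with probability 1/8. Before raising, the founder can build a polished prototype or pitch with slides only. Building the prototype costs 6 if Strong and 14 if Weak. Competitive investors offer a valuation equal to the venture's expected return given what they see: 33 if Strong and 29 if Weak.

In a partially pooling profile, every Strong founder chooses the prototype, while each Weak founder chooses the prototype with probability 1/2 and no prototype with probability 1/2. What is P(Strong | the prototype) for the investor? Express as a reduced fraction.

P(the prototype) = (7/8)·1 + (1/8)·(1/2) = 15/16.
By Bayes' rule, P(Strong | the prototype) = (7/8) / (15/16) = 14/15.

14/15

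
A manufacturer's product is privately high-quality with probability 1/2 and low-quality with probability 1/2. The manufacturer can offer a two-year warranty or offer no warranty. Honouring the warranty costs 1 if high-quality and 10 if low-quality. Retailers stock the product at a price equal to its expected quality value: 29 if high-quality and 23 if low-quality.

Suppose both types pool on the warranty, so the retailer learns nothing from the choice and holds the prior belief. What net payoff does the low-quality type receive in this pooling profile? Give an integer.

Pooled price = 1/2·29 + 1/2·23 = 26.
low-quality pays cost 10 for the warranty, so net payoff = 26 − 10 = 16.

16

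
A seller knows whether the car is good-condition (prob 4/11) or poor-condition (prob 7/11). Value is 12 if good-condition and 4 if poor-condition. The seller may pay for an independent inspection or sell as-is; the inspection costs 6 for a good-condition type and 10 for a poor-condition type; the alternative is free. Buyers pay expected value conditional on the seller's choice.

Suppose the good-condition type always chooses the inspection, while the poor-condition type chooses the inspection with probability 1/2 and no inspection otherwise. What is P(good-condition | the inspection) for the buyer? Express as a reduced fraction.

P(the inspection) = (4/11)·1 + (7/11)·(1/2) = 15/22.
By Bayes' rule, P(good-condition | the inspection) = (4/11) / (15/22) = 8/15.

8/15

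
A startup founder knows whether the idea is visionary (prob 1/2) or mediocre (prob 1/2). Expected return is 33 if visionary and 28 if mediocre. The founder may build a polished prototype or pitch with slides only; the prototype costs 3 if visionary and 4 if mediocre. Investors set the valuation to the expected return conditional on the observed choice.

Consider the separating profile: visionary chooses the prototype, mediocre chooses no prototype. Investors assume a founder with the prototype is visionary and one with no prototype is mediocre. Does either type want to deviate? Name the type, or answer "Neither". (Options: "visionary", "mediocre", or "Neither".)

mediocre

The prototype pays 33; no prototype pays 28.
visionary: assigned the prototype, nets 33 − 3 = 30; deviating to no prototype nets 28.
mediocre: assigned no prototype, nets 28; deviating to the prototype nets 33 − 4 = 29.
The mediocre type gains 1 by deviating.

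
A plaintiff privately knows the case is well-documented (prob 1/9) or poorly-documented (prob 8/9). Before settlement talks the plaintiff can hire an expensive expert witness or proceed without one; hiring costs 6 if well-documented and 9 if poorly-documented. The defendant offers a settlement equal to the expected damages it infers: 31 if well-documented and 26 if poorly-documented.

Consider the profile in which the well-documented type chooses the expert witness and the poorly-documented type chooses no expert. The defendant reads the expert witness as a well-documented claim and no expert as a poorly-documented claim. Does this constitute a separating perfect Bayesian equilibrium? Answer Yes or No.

No

Under these beliefs, the expert witness earns settlement 31 and no expert earns settlement 26.
well-documented: the expert witness nets 31 − 6 = 25; no expert nets 26. well-documented would deviate to no expert.
poorly-documented: the expert witness nets 31 − 9 = 22; no expert nets 26. poorly-documented prefers no expert.
well-documented has a profitable deviation, so the profile is not an equilibrium.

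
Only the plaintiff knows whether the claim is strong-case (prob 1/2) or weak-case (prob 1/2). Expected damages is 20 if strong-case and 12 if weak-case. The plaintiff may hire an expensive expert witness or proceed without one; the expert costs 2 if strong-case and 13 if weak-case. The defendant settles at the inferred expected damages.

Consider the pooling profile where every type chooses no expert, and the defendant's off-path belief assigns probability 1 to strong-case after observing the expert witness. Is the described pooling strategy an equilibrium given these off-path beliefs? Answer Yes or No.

No

On path, the defendant holds the prior and pays 1/2·20 + 1/2·12 = 16. Off path (the expert witness), believing strong-case, it pays 20.
strong-case: no expert nets 16; the expert witness nets 20 − 2 = 18. strong-case would deviate.
weak-case: no expert nets 16; the expert witness nets 20 − 13 = 7. weak-case stays.
A type deviates, so pooling fails.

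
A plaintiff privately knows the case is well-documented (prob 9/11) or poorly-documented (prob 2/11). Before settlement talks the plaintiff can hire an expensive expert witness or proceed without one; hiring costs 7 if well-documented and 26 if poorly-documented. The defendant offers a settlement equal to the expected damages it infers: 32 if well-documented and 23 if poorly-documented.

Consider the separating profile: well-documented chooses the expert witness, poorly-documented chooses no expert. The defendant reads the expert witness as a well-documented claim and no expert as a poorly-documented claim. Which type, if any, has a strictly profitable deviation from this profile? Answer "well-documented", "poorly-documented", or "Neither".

The expert witness pays 32; no expert pays 23.
well-documented: assigned the expert witness, nets 32 − 7 = 25; deviating to no expert nets 23.
poorly-documented: assigned no expert, nets 23; deviating to the expert witness nets 32 − 26 = 6.
Both types strictly prefer their assigned action; no profitable deviation.

Neither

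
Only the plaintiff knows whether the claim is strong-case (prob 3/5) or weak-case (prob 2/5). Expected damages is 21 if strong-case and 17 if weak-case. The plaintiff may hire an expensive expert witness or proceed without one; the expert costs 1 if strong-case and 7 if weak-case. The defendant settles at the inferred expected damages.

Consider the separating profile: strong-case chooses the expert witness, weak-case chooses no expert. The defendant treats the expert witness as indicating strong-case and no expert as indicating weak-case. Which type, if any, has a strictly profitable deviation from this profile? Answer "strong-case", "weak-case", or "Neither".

The expert witness pays 21; no expert pays 17.
strong-case: assigned the expert witness, nets 21 − 1 = 20; deviating to no expert nets 17.
weak-case: assigned no expert, nets 17; deviating to the expert witness nets 21 − 7 = 14.
Both types strictly prefer their assigned action; no profitable deviation.

Neither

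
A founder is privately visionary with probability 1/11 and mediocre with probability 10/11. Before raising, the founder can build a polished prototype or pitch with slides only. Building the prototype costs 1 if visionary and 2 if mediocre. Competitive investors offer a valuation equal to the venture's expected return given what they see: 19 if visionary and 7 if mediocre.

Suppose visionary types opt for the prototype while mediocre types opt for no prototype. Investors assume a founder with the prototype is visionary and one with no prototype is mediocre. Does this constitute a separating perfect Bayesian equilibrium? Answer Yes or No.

Under these beliefs, the prototype earns valuation 19 and no prototype earns valuation 7.
visionary: the prototype nets 19 − 1 = 18; no prototype nets 7. visionary prefers the prototype.
mediocre: the prototype nets 19 − 2 = 17; no prototype nets 7. mediocre would deviate to the prototype.
mediocre has a profitable deviation, so the profile is not an equilibrium.

No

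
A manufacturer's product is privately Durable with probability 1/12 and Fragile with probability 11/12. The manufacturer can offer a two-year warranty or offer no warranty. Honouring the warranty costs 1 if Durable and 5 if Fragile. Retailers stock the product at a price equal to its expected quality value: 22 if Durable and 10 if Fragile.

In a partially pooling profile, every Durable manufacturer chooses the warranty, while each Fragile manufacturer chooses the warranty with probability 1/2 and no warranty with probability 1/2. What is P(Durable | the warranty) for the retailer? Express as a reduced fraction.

2/13

P(the warranty) = (1/12)·1 + (11/12)·(1/2) = 13/24.
By Bayes' rule, P(Durable | the warranty) = (1/12) / (13/24) = 2/13.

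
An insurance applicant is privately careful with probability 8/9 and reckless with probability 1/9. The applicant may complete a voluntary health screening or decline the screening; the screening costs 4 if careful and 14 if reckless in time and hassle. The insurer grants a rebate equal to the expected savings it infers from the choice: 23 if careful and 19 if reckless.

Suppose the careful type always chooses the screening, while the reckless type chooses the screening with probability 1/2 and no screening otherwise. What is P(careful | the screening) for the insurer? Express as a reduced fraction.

P(the screening) = (8/9)·1 + (1/9)·(1/2) = 17/18.
By Bayes' rule, P(careful | the screening) = (8/9) / (17/18) = 16/17.

16/17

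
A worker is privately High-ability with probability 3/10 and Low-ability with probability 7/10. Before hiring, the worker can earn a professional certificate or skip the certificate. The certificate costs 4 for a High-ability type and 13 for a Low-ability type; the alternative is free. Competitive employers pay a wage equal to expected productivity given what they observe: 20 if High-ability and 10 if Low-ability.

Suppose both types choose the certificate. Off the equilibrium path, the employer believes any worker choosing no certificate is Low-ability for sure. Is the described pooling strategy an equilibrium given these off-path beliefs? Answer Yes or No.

On path, the employer holds the prior and pays 3/10·20 + 7/10·10 = 13. Off path (no certificate), believing Low-ability, it pays 10.
High-ability: the certificate nets 13 − 4 = 9; no certificate nets 10. High-ability would deviate.
Low-ability: the certificate nets 13 − 13 = 0; no certificate nets 10. Low-ability would deviate.
A type deviates, so pooling fails.

No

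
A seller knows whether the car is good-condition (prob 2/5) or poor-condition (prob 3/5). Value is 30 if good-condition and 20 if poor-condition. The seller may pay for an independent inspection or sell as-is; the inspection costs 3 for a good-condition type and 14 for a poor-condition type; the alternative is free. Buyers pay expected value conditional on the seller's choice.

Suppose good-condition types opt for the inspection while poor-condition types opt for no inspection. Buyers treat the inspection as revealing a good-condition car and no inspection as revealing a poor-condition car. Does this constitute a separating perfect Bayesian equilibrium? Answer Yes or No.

Yes

Under these beliefs, the inspection earns price 30 and no inspection earns price 20.
good-condition: the inspection nets 30 − 3 = 27; no inspection nets 20. good-condition prefers the inspection.
poor-condition: the inspection nets 30 − 14 = 16; no inspection nets 20. poor-condition prefers no inspection.
Neither type deviates, so the separating profile is an equilibrium.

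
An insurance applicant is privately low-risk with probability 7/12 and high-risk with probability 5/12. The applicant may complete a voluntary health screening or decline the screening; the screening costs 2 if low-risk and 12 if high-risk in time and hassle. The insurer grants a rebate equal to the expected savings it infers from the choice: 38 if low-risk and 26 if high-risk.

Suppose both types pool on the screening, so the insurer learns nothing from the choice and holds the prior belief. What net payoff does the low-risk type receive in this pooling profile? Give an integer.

31

Pooled rebate = 7/12·38 + 5/12·26 = 33.
low-risk pays cost 2 for the screening, so net payoff = 33 − 2 = 31.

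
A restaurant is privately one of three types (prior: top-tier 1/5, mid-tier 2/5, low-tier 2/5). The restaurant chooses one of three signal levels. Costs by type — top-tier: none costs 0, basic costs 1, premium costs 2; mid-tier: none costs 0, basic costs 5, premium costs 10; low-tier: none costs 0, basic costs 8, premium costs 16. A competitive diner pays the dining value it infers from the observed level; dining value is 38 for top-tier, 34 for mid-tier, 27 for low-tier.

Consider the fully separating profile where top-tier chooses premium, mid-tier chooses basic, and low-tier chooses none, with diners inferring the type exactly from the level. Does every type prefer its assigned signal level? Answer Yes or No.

Yes

Separating price premiums: premium → 38, basic → 34, none → 27.
top-tier (assigned premium): none: 27 − 0 = 27; basic: 34 − 1 = 33; premium: 38 − 2 = 36. top-tier stays.
mid-tier (assigned basic): none: 27 − 0 = 27; basic: 34 − 5 = 29; premium: 38 − 10 = 28. mid-tier stays.
low-tier (assigned none): none: 27 − 0 = 27; basic: 34 − 8 = 26; premium: 38 − 16 = 22. low-tier stays.
Every type prefers its assigned level; separation holds.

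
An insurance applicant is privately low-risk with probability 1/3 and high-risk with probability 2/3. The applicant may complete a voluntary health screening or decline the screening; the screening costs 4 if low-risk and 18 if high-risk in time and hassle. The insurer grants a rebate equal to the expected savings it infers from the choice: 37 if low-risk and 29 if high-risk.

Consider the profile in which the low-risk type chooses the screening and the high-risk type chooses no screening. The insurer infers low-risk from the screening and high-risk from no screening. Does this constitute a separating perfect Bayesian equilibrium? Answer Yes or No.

Under these beliefs, the screening earns rebate 37 and no screening earns rebate 29.
low-risk: the screening nets 37 − 4 = 33; no screening nets 29. low-risk prefers the screening.
high-risk: the screening nets 37 − 18 = 19; no screening nets 29. high-risk prefers no screening.
Neither type deviates, so the separating profile is an equilibrium.

Yes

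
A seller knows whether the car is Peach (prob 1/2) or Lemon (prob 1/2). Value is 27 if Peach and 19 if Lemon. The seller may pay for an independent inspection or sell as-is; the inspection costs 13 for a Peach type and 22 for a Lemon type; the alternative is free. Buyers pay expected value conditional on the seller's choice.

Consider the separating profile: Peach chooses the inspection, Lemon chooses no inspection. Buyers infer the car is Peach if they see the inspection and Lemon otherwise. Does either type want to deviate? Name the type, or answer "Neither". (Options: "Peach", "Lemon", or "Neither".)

Peach

The inspection pays 27; no inspection pays 19.
Peach: assigned the inspection, nets 27 − 13 = 14; deviating to no inspection nets 19.
Lemon: assigned no inspection, nets 19; deviating to the inspection nets 27 − 22 = 5.
The Peach type gains 5 by deviating.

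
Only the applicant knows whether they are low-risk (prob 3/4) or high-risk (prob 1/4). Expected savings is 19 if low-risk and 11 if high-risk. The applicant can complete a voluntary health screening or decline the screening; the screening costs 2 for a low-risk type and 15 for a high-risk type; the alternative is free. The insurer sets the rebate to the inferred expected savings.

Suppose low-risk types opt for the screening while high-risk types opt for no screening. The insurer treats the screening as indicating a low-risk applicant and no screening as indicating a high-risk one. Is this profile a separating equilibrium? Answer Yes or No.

Under these beliefs, the screening earns rebate 19 and no screening earns rebate 11.
low-risk: the screening nets 19 − 2 = 17; no screening nets 11. low-risk prefers the screening.
high-risk: the screening nets 19 − 15 = 4; no screening nets 11. high-risk prefers no screening.
Neither type deviates, so the separating profile is an equilibrium.

Yes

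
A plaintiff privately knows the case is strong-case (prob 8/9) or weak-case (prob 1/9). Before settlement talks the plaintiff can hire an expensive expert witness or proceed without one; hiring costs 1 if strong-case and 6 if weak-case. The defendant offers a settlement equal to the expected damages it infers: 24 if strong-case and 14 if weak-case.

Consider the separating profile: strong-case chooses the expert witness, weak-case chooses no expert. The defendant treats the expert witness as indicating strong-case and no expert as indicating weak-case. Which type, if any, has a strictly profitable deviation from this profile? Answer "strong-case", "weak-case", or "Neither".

weak-case

The expert witness pays 24; no expert pays 14.
strong-case: assigned the expert witness, nets 24 − 1 = 23; deviating to no expert nets 14.
weak-case: assigned no expert, nets 14; deviating to the expert witness nets 24 − 6 = 18.
The weak-case type gains 4 by deviating.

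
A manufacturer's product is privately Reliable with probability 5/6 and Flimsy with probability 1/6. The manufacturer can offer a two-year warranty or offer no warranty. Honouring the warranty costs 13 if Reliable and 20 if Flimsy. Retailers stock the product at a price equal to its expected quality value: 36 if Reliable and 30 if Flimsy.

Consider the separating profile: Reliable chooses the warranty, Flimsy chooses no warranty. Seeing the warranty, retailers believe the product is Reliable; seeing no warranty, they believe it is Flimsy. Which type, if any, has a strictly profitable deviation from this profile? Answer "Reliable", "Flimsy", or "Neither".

The warranty pays 36; no warranty pays 30.
Reliable: assigned the warranty, nets 36 − 13 = 23; deviating to no warranty nets 30.
Flimsy: assigned no warranty, nets 30; deviating to the warranty nets 36 − 20 = 16.
The Reliable type gains 7 by deviating.

Reliable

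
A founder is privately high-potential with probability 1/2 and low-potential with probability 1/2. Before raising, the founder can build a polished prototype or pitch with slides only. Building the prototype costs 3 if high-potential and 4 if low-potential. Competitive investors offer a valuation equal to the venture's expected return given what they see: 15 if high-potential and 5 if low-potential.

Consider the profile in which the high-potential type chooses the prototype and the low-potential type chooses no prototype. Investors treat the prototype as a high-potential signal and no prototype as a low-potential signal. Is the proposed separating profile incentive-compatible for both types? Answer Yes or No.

No

Under these beliefs, the prototype earns valuation 15 and no prototype earns valuation 5.
high-potential: the prototype nets 15 − 3 = 12; no prototype nets 5. high-potential prefers the prototype.
low-potential: the prototype nets 15 − 4 = 11; no prototype nets 5. low-potential would deviate to the prototype.
low-potential has a profitable deviation, so the profile is not an equilibrium.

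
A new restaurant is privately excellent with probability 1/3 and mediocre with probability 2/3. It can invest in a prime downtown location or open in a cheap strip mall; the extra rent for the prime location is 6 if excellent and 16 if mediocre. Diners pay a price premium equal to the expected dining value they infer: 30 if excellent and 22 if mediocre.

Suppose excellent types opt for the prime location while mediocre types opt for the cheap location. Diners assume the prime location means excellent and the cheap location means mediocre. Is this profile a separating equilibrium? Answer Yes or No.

Under these beliefs, the prime location earns price premium 30 and the cheap location earns price premium 22.
excellent: the prime location nets 30 − 6 = 24; the cheap location nets 22. excellent prefers the prime location.
mediocre: the prime location nets 30 − 16 = 14; the cheap location nets 22. mediocre prefers the cheap location.
Neither type deviates, so the separating profile is an equilibrium.

Yes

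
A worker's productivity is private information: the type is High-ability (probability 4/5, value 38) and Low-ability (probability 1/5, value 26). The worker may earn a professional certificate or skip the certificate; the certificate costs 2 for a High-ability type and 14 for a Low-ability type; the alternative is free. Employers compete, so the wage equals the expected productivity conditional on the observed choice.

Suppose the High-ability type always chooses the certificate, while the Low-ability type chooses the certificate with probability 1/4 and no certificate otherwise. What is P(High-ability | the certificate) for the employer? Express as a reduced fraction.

16/17

P(the certificate) = (4/5)·1 + (1/5)·(1/4) = 17/20.
By Bayes' rule, P(High-ability | the certificate) = (4/5) / (17/20) = 16/17.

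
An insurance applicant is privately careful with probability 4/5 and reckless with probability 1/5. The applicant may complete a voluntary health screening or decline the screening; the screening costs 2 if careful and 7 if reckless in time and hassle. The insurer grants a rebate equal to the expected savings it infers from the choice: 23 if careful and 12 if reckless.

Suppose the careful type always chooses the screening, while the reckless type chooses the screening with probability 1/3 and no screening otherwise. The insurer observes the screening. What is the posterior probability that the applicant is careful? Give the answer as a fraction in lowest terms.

12/13

P(the screening) = (4/5)·1 + (1/5)·(1/3) = 13/15.
By Bayes' rule, P(careful | the screening) = (4/5) / (13/15) = 12/13.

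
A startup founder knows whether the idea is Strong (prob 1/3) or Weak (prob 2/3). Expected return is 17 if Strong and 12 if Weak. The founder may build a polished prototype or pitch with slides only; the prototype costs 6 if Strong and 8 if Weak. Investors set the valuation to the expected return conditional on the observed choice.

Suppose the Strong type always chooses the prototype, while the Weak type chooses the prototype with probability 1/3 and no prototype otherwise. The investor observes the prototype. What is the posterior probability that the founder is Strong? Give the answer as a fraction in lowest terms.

3/5

P(the prototype) = (1/3)·1 + (2/3)·(1/3) = 5/9.
By Bayes' rule, P(Strong | the prototype) = (1/3) / (5/9) = 3/5.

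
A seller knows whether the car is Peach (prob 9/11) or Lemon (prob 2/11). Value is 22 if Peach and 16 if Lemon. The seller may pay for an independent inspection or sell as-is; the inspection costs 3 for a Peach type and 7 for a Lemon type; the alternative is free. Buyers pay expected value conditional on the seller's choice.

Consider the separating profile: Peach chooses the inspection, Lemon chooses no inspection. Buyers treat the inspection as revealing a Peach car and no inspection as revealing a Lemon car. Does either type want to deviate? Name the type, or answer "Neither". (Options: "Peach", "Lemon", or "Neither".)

The inspection pays 22; no inspection pays 16.
Peach: assigned the inspection, nets 22 − 3 = 19; deviating to no inspection nets 16.
Lemon: assigned no inspection, nets 16; deviating to the inspection nets 22 − 7 = 15.
Both types strictly prefer their assigned action; no profitable deviation.

Neither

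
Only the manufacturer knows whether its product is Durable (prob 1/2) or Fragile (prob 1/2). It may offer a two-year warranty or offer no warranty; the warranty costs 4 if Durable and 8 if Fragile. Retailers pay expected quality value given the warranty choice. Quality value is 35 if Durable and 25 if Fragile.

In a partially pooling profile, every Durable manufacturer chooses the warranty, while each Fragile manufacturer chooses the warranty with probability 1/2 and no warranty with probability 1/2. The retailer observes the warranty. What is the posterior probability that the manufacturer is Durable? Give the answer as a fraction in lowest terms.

2/3

P(the warranty) = (1/2)·1 + (1/2)·(1/2) = 3/4.
By Bayes' rule, P(Durable | the warranty) = (1/2) / (3/4) = 2/3.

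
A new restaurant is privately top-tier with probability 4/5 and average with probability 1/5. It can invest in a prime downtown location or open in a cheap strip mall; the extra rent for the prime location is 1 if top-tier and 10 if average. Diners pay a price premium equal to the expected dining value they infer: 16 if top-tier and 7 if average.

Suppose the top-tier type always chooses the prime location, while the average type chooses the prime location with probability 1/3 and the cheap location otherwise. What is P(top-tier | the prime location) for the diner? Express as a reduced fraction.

P(the prime location) = (4/5)·1 + (1/5)·(1/3) = 13/15.
By Bayes' rule, P(top-tier | the prime location) = (4/5) / (13/15) = 12/13.

12/13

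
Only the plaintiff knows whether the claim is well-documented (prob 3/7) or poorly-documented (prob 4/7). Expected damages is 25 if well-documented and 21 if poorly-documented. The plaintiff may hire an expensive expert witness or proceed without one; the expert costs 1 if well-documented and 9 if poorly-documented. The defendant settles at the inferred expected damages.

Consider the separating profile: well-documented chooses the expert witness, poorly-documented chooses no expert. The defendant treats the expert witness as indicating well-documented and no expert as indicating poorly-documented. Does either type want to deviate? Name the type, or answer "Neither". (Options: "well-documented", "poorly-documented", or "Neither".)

The expert witness pays 25; no expert pays 21.
well-documented: assigned the expert witness, nets 25 − 1 = 24; deviating to no expert nets 21.
poorly-documented: assigned no expert, nets 21; deviating to the expert witness nets 25 − 9 = 16.
Both types strictly prefer their assigned action; no profitable deviation.

Neither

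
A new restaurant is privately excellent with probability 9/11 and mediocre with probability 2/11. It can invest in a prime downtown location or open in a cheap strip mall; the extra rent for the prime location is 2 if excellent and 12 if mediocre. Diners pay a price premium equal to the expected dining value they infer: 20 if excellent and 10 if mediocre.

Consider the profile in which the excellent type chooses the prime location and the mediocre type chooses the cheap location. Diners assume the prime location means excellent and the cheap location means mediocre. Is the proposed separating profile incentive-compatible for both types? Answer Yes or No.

Yes

Under these beliefs, the prime location earns price premium 20 and the cheap location earns price premium 10.
excellent: the prime location nets 20 − 2 = 18; the cheap location nets 10. excellent prefers the prime location.
mediocre: the prime location nets 20 − 12 = 8; the cheap location nets 10. mediocre prefers the cheap location.
Neither type deviates, so the separating profile is an equilibrium.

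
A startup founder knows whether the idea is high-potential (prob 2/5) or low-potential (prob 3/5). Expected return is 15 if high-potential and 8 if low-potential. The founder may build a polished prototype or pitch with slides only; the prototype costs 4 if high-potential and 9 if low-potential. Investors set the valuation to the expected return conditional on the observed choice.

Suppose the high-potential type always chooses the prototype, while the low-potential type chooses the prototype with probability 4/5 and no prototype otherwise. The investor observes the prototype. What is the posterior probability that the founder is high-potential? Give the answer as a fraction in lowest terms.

P(the prototype) = (2/5)·1 + (3/5)·(4/5) = 22/25.
By Bayes' rule, P(high-potential | the prototype) = (2/5) / (22/25) = 5/11.

5/11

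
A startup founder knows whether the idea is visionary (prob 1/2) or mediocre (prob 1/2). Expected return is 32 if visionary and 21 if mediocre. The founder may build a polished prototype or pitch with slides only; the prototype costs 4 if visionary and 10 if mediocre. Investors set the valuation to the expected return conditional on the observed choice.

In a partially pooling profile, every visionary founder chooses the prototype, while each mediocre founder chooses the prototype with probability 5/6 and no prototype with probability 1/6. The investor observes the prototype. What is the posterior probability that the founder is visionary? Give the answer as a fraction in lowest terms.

6/11

P(the prototype) = (1/2)·1 + (1/2)·(5/6) = 11/12.
By Bayes' rule, P(visionary | the prototype) = (1/2) / (11/12) = 6/11.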